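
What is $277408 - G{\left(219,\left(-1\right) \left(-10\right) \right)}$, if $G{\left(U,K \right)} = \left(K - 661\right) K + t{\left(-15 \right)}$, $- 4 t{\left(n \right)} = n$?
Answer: $\frac{1135657}{4} \approx 2.8391 \cdot 10^{5}$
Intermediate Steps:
$t{\left(n \right)} = - \frac{n}{4}$
$G{\left(U,K \right)} = \frac{15}{4} + K \left(-661 + K\right)$ ($G{\left(U,K \right)} = \left(K - 661\right) K - - \frac{15}{4} = \left(-661 + K\right) K + \frac{15}{4} = K \left(-661 + K\right) + \frac{15}{4} = \frac{15}{4} + K \left(-661 + K\right)$)
$277408 - G{\left(219,\left(-1\right) \left(-10\right) \right)} = 277408 - \left(\frac{15}{4} + \left(\left(-1\right) \left(-10\right)\right)^{2} - 661 \left(\left(-1\right) \left(-10\right)\right)\right) = 277408 - \left(\frac{15}{4} + 10^{2} - 6610\right) = 277408 - \left(\frac{15}{4} + 100 - 6610\right) = 277408 - - \frac{26025}{4} = 277408 + \frac{26025}{4} = \frac{1135657}{4}$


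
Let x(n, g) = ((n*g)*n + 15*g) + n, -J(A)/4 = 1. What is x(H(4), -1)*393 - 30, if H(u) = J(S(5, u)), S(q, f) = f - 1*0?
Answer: -13785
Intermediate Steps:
S(q, f) = f (S(q, f) = f + 0 = f)
J(A) = -4 (J(A) = -4*1 = -4)
H(u) = -4
x(n, g) = n + 15*g + g*n**2 (x(n, g) = ((g*n)*n + 15*g) + n = (g*n**2 + 15*g) + n = (15*g + g*n**2) + n = n + 15*g + g*n**2)
x(H(4), -1)*393 - 30 = (-4 + 15*(-1) - 1*(-4)**2)*393 - 30 = (-4 - 15 - 1*16)*393 - 30 = (-4 - 15 - 16)*393 - 30 = -35*393 - 30 = -13755 - 30 = -13785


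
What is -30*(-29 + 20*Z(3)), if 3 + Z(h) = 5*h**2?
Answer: -24330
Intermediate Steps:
Z(h) = -3 + 5*h**2
-30*(-29 + 20*Z(3)) = -30*(-29 + 20*(-3 + 5*3**2)) = -30*(-29 + 20*(-3 + 5*9)) = -30*(-29 + 20*(-3 + 45)) = -30*(-29 + 20*42) = -30*(-29 + 840) = -30*811 = -24330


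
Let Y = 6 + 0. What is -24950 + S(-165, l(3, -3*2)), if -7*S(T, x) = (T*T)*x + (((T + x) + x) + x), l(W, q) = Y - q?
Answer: -71603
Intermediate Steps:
Y = 6
l(W, q) = 6 - q
S(T, x) = -3*x/7 - T/7 - x*T**2/7 (S(T, x) = -((T*T)*x + (((T + x) + x) + x))/7 = -(T**2*x + ((T + 2*x) + x))/7 = -(x*T**2 + (T + 3*x))/7 = -(T + 3*x + x*T**2)/7 = -3*x/7 - T/7 - x*T**2/7)
-24950 + S(-165, l(3, -3*2)) = -24950 + (-3*(6 - (-3)*2)/7 - 1/7*(-165) - 1/7*(6 - (-3)*2)*(-165)**2) = -24950 + (-3*(6 - 1*(-6))/7 + 165/7 - 1/7*(6 - 1*(-6))*27225) = -24950 + (-3*(6 + 6)/7 + 165/7 - 1/7*(6 + 6)*27225) = -24950 + (-3/7*12 + 165/7 - 1/7*12*27225) = -24950 + (-36/7 + 165/7 - 326700/7) = -24950 - 46653 = -71603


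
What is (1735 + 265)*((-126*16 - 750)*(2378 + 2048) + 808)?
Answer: -24483016000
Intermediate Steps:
(1735 + 265)*((-126*16 - 750)*(2378 + 2048) + 808) = 2000*((-2016 - 750)*4426 + 808) = 2000*(-2766*4426 + 808) = 2000*(-12242316 + 808) = 2000*(-12241508) = -24483016000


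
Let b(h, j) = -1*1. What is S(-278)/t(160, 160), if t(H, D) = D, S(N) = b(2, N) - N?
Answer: 277/160 ≈ 1.7313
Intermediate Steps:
b(h, j) = -1
S(N) = -1 - N
S(-278)/t(160, 160) = (-1 - 1*(-278))/160 = (-1 + 278)*(1/160) = 277*(1/160) = 277/160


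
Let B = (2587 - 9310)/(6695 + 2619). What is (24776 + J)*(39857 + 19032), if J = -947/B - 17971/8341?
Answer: 86142959722345157/56076543 ≈ 1.5362e+9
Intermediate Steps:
B = -6723/9314 ≈ -0.72182
J = 73449787045/56076543 (J = -947/(-6723/9314) - 17971/8341 = -947*(-9314/6723) - 17971*1/8341 = 8820358/6723 - 17971/8341 = 73449787045/56076543 ≈ 1309.8)
(24776 + J)*(39857 + 19032) = (24776 + 73449787045/56076543)*(39857 + 19032) = (1462802216413/56076543)*58889 = 86142959722345157/56076543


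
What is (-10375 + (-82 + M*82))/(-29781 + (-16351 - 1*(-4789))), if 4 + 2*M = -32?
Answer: 11933/41343 ≈ 0.28863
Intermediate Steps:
M = -18 (M = -2 + (½)*(-32) = -2 - 16 = -18)
(-10375 + (-82 + M*82))/(-29781 + (-16351 - 1*(-4789))) = (-10375 + (-82 - 18*82))/(-29781 + (-16351 - 1*(-4789))) = (-10375 + (-82 - 1476))/(-29781 + (-16351 + 4789)) = (-10375 - 1558)/(-29781 - 11562) = -11933/(-41343) = -11933*(-1/41343) = 11933/41343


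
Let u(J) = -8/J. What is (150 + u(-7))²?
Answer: 1119364/49 ≈ 22844.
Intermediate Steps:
(150 + u(-7))² = (150 - 8/(-7))² = (150 - 8*(-⅐))² = (150 + 8/7)² = (1058/7)² = 1119364/49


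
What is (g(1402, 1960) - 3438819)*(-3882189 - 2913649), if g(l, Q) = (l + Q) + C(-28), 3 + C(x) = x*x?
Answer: 23341501678488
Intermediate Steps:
C(x) = -3 + x**2 (C(x) = -3 + x*x = -3 + x**2)
g(l, Q) = 781 + Q + l (g(l, Q) = (l + Q) + (-3 + (-28)**2) = (Q + l) + (-3 + 784) = (Q + l) + 781 = 781 + Q + l)
(g(1402, 1960) - 3438819)*(-3882189 - 2913649) = ((781 + 1960 + 1402) - 3438819)*(-3882189 - 2913649) = (4143 - 3438819)*(-6795838) = -3434676*(-6795838) = 23341501678488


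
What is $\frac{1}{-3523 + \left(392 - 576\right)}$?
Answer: $- \frac{1}{3707} \approx -0.00026976$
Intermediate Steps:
$\frac{1}{-3523 + \left(392 - 576\right)} = \frac{1}{-3523 - 184} = \frac{1}{-3707} = - \frac{1}{3707}$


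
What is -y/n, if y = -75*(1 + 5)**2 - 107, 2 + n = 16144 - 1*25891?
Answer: -2807/9749 ≈ -0.28793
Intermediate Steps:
n = -9749 (n = -2 + (16144 - 1*25891) = -2 + (16144 - 25891) = -2 - 9747 = -9749)
y = -2807 (y = -75*6**2 - 107 = -75*36 - 107 = -2700 - 107 = -2807)
-y/n = -(-2807)/(-9749) = -(-2807)*(-1)/9749 = -1*2807/9749 = -2807/9749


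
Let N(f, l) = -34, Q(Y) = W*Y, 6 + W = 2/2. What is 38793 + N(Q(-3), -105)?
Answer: 38759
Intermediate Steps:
W = -5 (W = -6 + 2/2 = -6 + 2*(½) = -6 + 1 = -5)
Q(Y) = -5*Y
38793 + N(Q(-3), -105) = 38793 - 34 = 38759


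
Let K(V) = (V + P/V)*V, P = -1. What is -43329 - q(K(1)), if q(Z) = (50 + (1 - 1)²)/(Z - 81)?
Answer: -3509599/81 ≈ -43328.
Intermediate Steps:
K(V) = V*(V - 1/V) (K(V) = (V - 1/V)*V = V*(V - 1/V))
q(Z) = 50/(-81 + Z) (q(Z) = (50 + 0²)/(-81 + Z) = (50 + 0)/(-81 + Z) = 50/(-81 + Z))
-43329 - q(K(1)) = -43329 - 50/(-81 + (-1 + 1²)) = -43329 - 50/(-81 + (-1 + 1)) = -43329 - 50/(-81 + 0) = -43329 - 50/(-81) = -43329 - 50*(-1)/81 = -43329 - 1*(-50/81) = -43329 + 50/81 = -3509599/81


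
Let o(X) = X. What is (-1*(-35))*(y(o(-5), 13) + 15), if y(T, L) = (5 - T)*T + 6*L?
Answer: 1505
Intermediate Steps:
y(T, L) = 6*L + T*(5 - T) (y(T, L) = T*(5 - T) + 6*L = 6*L + T*(5 - T))
(-1*(-35))*(y(o(-5), 13) + 15) = (-1*(-35))*((-1*(-5)**2 + 5*(-5) + 6*13) + 15) = 35*((-1*25 - 25 + 78) + 15) = 35*((-25 - 25 + 78) + 15) = 35*(28 + 15) = 35*43 = 1505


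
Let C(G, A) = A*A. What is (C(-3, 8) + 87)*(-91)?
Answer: -13741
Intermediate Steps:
C(G, A) = A**2
(C(-3, 8) + 87)*(-91) = (8**2 + 87)*(-91) = (64 + 87)*(-91) = 151*(-91) = -13741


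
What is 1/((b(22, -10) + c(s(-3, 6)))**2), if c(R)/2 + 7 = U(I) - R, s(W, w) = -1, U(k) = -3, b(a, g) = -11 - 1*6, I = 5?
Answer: 1/1225 ≈ 0.00081633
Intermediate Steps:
b(a, g) = -17 (b(a, g) = -11 - 6 = -17)
c(R) = -20 - 2*R (c(R) = -14 + 2*(-3 - R) = -14 + (-6 - 2*R) = -20 - 2*R)
1/((b(22, -10) + c(s(-3, 6)))**2) = 1/((-17 + (-20 - 2*(-1)))**2) = 1/((-17 + (-20 + 2))**2) = 1/((-17 - 18)**2) = 1/((-35)**2) = 1/1225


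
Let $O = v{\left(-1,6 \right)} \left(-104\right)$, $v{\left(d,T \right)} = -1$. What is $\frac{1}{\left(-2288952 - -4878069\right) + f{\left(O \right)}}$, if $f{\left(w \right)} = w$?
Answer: $\frac{1}{2589221} \approx 3.8622 \cdot 10^{-7}$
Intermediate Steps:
$O = 104$ ($O = \left(-1\right) \left(-104\right) = 104$)
$\frac{1}{\left(-2288952 - -4878069\right) + f{\left(O \right)}} = \frac{1}{\left(-2288952 - -4878069\right) + 104} = \frac{1}{\left(-2288952 + 4878069\right) + 104} = \frac{1}{2589117 + 104} = \frac{1}{2589221}$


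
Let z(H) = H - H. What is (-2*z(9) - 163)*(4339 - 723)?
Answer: -589408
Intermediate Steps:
z(H) = 0
(-2*z(9) - 163)*(4339 - 723) = (-2*0 - 163)*(4339 - 723) = (0 - 163)*3616 = -163*3616 = -589408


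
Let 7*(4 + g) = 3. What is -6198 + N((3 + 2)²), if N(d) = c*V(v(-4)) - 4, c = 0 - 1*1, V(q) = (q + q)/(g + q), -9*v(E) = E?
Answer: -1221738/197 ≈ -6201.7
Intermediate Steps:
g = -25/7 (g = -4 + (⅐)*3 = -4 + 3/7 = -25/7 ≈ -3.5714)
v(E) = -E/9
V(q) = 2*q/(-25/7 + q) (V(q) = (q + q)/(-25/7 + q) = (2*q)/(-25/7 + q) = 2*q/(-25/7 + q))
c = -1 (c = 0 - 1 = -1)
N(d) = -732/197 (N(d) = -14*(-⅑*(-4))/(-25 + 7*(-⅑*(-4))) - 4 = -14*4/(9*(-25 + 7*(4/9))) - 4 = -14*4/(9*(-25 + 28/9)) - 4 = -14*4/(9*(-197/9)) - 4 = -14*4*(-9)/(9*197) - 4 = -1*(-56/197) - 4 = 56/197 - 4 = -732/197)
-6198 + N((3 + 2)²) = -6198 - 732/197 = -1221738/197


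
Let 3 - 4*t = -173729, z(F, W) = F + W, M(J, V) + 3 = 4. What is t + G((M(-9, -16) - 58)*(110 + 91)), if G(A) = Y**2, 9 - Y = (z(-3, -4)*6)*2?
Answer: 52082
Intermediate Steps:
M(J, V) = 1 (M(J, V) = -3 + 4 = 1)
t = 43433 (t = 3/4 - 1/4*(-173729) = 3/4 + 173729/4 = 43433)
Y = 93 (Y = 9 - (-3 - 4)*6*2 = 9 - (-7*6)*2 = 9 - (-42)*2 = 9 - 1*(-84) = 9 + 84 = 93)
G(A) = 8649 (G(A) = 93**2 = 8649)
t + G((M(-9, -16) - 58)*(110 + 91)) = 43433 + 8649 = 52082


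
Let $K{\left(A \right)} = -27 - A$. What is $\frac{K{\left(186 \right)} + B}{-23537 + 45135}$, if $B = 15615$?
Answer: $\frac{7701}{10799} \approx 0.71312$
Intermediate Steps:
$\frac{K{\left(186 \right)} + B}{-23537 + 45135} = \frac{\left(-27 - 186\right) + 15615}{-23537 + 45135} = \frac{\left(-27 - 186\right) + 15615}{21598} = \left(-213 + 15615\right) \frac{1}{21598} = 15402 \cdot \frac{1}{21598} = \frac{7701}{10799}$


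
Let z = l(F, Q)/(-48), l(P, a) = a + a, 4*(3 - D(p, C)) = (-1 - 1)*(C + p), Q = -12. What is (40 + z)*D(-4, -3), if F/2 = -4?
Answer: -81/4 ≈ -20.250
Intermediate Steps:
F = -8 (F = 2*(-4) = -8)
D(p, C) = 3 + C/2 + p/2 (D(p, C) = 3 - (-1 - 1)*(C + p)/4 = 3 - (-1)*(C + p)/2 = 3 - (-2*C - 2*p)/4 = 3 + (C/2 + p/2) = 3 + C/2 + p/2)
l(P, a) = 2*a
z = ½ (z = (2*(-12))/(-48) = -24*(-1/48) = ½ ≈ 0.50000)
(40 + z)*D(-4, -3) = (40 + ½)*(3 + (½)*(-3) + (½)*(-4)) = 81*(3 - 3/2 - 2)/2 = (81/2)*(-½) = -81/4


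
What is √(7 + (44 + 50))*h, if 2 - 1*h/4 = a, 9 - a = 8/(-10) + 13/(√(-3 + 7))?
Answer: -26*√101/5 ≈ -52.259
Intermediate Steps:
a = 33/10 (a = 9 - (8/(-10) + 13/(√(-3 + 7))) = 9 - (8*(-⅒) + 13/(√4)) = 9 - (-⅘ + 13/2) = 9 - 1*57/10 = 9 - 57/10 = 33/10 ≈ 3.3000)
h = -26/5 (h = 8 - 4*33/10 = 8 - 66/5 = -26/5 ≈ -5.2000)
√(7 + (44 + 50))*h = √(7 + (44 + 50))*(-26/5) = √(7 + 94)*(-26/5) = √101*(-26/5) = -26*√101/5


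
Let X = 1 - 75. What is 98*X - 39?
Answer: -7291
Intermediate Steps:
X = -74
98*X - 39 = 98*(-74) - 39 = -7252 - 39 = -7291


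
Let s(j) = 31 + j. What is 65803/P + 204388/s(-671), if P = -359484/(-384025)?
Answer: 1006207744513/14379360 ≈ 69976.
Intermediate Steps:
P = 359484/384025 (P = -359484*(-1/384025) = 359484/384025 ≈ 0.93610)
65803/P + 204388/s(-671) = 65803/(359484/384025) + 204388/(31 - 671) = 65803*(384025/359484) + 204388/(-640) = 25269997075/359484 + 204388*(-1/640) = 25269997075/359484 - 51097/160 = 1006207744513/14379360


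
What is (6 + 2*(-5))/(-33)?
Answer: 4/33 ≈ 0.12121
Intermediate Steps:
(6 + 2*(-5))/(-33) = (6 - 10)*(-1/33) = -4*(-1/33) = 4/33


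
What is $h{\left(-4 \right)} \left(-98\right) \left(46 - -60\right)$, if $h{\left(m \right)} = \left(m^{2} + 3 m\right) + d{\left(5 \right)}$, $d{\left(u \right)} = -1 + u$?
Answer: $-83104$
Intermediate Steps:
$h{\left(m \right)} = 4 + m^{2} + 3 m$ ($h{\left(m \right)} = \left(m^{2} + 3 m\right) + \left(-1 + 5\right) = \left(m^{2} + 3 m\right) + 4 = 4 + m^{2} + 3 m$)
$h{\left(-4 \right)} \left(-98\right) \left(46 - -60\right) = \left(4 + \left(-4\right)^{2} + 3 \left(-4\right)\right) \left(-98\right) \left(46 - -60\right) = \left(4 + 16 - 12\right) \left(-98\right) \left(46 + 60\right) = 8 \left(-98\right) 106 = \left(-784\right) 106 = -83104$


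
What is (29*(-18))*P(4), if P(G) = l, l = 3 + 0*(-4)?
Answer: -1566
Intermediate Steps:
l = 3 (l = 3 + 0 = 3)
P(G) = 3
(29*(-18))*P(4) = (29*(-18))*3 = -522*3 = -1566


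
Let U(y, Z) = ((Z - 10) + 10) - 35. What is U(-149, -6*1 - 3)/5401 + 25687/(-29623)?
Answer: -12730809/14544893 ≈ -0.87528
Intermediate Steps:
U(y, Z) = -35 + Z (U(y, Z) = ((-10 + Z) + 10) - 35 = Z - 35 = -35 + Z)
U(-149, -6*1 - 3)/5401 + 25687/(-29623) = (-35 + (-6*1 - 3))/5401 + 25687/(-29623) = (-35 + (-6 - 3))*(1/5401) + 25687*(-1/29623) = (-35 - 9)*(1/5401) - 25687/29623 = -44*1/5401 - 25687/29623 = -4/491 - 25687/29623 = -12730809/14544893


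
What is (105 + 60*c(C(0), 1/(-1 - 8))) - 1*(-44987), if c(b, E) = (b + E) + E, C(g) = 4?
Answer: 135956/3 ≈ 45319.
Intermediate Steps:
c(b, E) = b + 2*E (c(b, E) = (E + b) + E = b + 2*E)
(105 + 60*c(C(0), 1/(-1 - 8))) - 1*(-44987) = (105 + 60*(4 + 2/(-1 - 8))) - 1*(-44987) = (105 + 60*(4 + 2/(-9))) + 44987 = (105 + 60*(4 + 2*(-⅑))) + 44987 = (105 + 60*(4 - 2/9)) + 44987 = (105 + 60*(34/9)) + 44987 = (105 + 680/3) + 44987 = 995/3 + 44987 = 135956/3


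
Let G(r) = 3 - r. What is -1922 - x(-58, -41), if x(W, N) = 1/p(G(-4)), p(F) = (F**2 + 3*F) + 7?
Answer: -147995/77 ≈ -1922.0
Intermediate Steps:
p(F) = 7 + F**2 + 3*F
x(W, N) = 1/77 (x(W, N) = 1/(7 + (3 - 1*(-4))**2 + 3*(3 - 1*(-4))) = 1/(7 + (3 + 4)**2 + 3*(3 + 4)) = 1/(7 + 7**2 + 3*7) = 1/(7 + 49 + 21) = 1/77)
-1922 - x(-58, -41) = -1922 - 1*1/77 = -1922 - 1/77 = -147995/77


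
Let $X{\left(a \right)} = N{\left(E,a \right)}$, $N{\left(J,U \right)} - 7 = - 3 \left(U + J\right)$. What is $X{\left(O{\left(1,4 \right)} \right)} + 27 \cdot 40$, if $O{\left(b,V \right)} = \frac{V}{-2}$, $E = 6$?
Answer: $1075$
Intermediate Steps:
$N{\left(J,U \right)} = 7 - 3 J - 3 U$ ($N{\left(J,U \right)} = 7 - 3 \left(U + J\right) = 7 - 3 \left(J + U\right) = 7 - \left(3 J + 3 U\right) = 7 - 3 J - 3 U$)
$O{\left(b,V \right)} = - \frac{V}{2}$ ($O{\left(b,V \right)} = V \left(- \frac{1}{2}\right) = - \frac{V}{2}$)
$X{\left(a \right)} = -11 - 3 a$ ($X{\left(a \right)} = 7 - 18 - 3 a = -11 - 3 a$)
$X{\left(O{\left(1,4 \right)} \right)} + 27 \cdot 40 = \left(-11 - 3 \left(\left(- \frac{1}{2}\right) 4\right)\right) + 27 \cdot 40 = \left(-11 - -6\right) + 1080 = \left(-11 + 6\right) + 1080 = -5 + 1080 = 1075$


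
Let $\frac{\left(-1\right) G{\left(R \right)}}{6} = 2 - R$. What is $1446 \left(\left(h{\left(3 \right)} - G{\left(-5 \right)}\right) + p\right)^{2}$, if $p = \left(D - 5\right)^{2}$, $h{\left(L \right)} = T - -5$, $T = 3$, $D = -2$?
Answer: $14172246$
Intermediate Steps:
$G{\left(R \right)} = -12 + 6 R$ ($G{\left(R \right)} = - 6 \left(2 - R\right) = -12 + 6 R$)
$h{\left(L \right)} = 8$ ($h{\left(L \right)} = 3 - -5 = 3 + 5 = 8$)
$p = 49$ ($p = \left(-2 - 5\right)^{2} = \left(-7\right)^{2} = 49$)
$1446 \left(\left(h{\left(3 \right)} - G{\left(-5 \right)}\right) + p\right)^{2} = 1446 \left(\left(8 - \left(-12 + 6 \left(-5\right)\right)\right) + 49\right)^{2} = 1446 \left(\left(8 - \left(-12 - 30\right)\right) + 49\right)^{2} = 1446 \left(\left(8 - -42\right) + 49\right)^{2} = 1446 \left(\left(8 + 42\right) + 49\right)^{2} = 1446 \left(50 + 49\right)^{2} = 1446 \cdot 99^{2} = 1446 \cdot 9801 = 14172246$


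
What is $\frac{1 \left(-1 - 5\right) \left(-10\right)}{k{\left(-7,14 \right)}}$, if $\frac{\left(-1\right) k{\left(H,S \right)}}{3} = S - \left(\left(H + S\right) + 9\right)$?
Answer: $10$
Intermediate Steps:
$k{\left(H,S \right)} = 27 + 3 H$ ($k{\left(H,S \right)} = - 3 \left(S - \left(\left(H + S\right) + 9\right)\right) = - 3 \left(S - \left(9 + H + S\right)\right) = - 3 \left(-9 - H\right) = 27 + 3 H$)
$\frac{1 \left(-1 - 5\right) \left(-10\right)}{k{\left(-7,14 \right)}} = \frac{1 \left(-1 - 5\right) \left(-10\right)}{27 + 3 \left(-7\right)} = \frac{1 \left(-1 - 5\right) \left(-10\right)}{27 - 21} = \frac{1 \left(-6\right) \left(-10\right)}{6} = \left(-6\right) \left(-10\right) \frac{1}{6} = 60 \cdot \frac{1}{6} = 10$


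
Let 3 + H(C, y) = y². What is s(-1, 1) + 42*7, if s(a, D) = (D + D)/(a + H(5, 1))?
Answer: 880/3 ≈ 293.33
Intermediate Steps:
H(C, y) = -3 + y²
s(a, D) = 2*D/(-2 + a) (s(a, D) = (D + D)/(a + (-3 + 1²)) = (2*D)/(a + (-3 + 1)) = (2*D)/(a - 2) = (2*D)/(-2 + a) = 2*D/(-2 + a))
s(-1, 1) + 42*7 = 2*1/(-2 - 1) + 42*7 = 2*1/(-3) + 294 = 2*1*(-⅓) + 294 = -⅔ + 294 = 880/3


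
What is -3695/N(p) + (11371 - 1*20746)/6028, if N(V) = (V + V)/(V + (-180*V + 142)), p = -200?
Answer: 20013723733/60280 ≈ 3.3201e+5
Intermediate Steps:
N(V) = 2*V/(142 - 179*V) (N(V) = (2*V)/(V + (142 - 180*V)) = (2*V)/(142 - 179*V) = 2*V/(142 - 179*V))
-3695/N(p) + (11371 - 1*20746)/6028 = -3695/((-2*(-200)/(-142 + 179*(-200)))) + (11371 - 1*20746)/6028 = -3695/((-2*(-200)/(-142 - 35800))) + (11371 - 20746)*(1/6028) = -3695/((-2*(-200)/(-35942))) - 9375*1/6028 = -3695/((-2*(-200)*(-1/35942))) - 9375/6028 = -3695/(-200/17971) - 9375/6028 = -3695*(-17971/200) - 9375/6028 = 13280569/40 - 9375/6028 = 20013723733/60280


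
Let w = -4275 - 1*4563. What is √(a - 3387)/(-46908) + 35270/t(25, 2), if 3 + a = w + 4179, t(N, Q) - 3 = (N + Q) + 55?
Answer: 7054/17 - I*√8049/46908 ≈ 414.94 - 0.0019126*I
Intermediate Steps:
t(N, Q) = 58 + N + Q (t(N, Q) = 3 + ((N + Q) + 55) = 3 + (55 + N + Q) = 58 + N + Q)
w = -8838 (w = -4275 - 4563 = -8838)
a = -4662 (a = -3 + (-8838 + 4179) = -3 - 4659 = -4662)
√(a - 3387)/(-46908) + 35270/t(25, 2) = √(-4662 - 3387)/(-46908) + 35270/(58 + 25 + 2) = √(-8049)*(-1/46908) + 35270/85 = (I*√8049)*(-1/46908) + 35270*(1/85) = -I*√8049/46908 + 7054/17 = 7054/17 - I*√8049/46908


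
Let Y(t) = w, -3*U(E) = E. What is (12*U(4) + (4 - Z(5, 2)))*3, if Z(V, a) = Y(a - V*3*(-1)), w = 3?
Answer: -45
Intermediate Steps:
U(E) = -E/3
Y(t) = 3
Z(V, a) = 3
(12*U(4) + (4 - Z(5, 2)))*3 = (12*(-⅓*4) + (4 - 1*3))*3 = (12*(-4/3) + (4 - 3))*3 = (-16 + 1)*3 = -15*3 = -45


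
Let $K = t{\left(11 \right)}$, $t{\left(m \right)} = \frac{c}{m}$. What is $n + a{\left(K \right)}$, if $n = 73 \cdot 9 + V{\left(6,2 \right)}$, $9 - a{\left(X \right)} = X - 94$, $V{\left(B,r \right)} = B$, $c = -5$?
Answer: $\frac{8431}{11} \approx 766.45$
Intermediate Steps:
$t{\left(m \right)} = - \frac{5}{m}$
$K = - \frac{5}{11} \approx -0.45455$
$a{\left(X \right)} = 103 - X$ ($a{\left(X \right)} = 9 - \left(X - 94\right) = 9 - \left(-94 + X\right) = 103 - X$)
$n = 663$ ($n = 73 \cdot 9 + 6 = 657 + 6 = 663$)
$n + a{\left(K \right)} = 663 + \left(103 - - \frac{5}{11}\right) = 663 + \left(103 + \frac{5}{11}\right) = 663 + \frac{1138}{11} = \frac{8431}{11}$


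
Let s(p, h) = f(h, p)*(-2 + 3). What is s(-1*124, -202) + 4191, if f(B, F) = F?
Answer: 4067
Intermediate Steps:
s(p, h) = p (s(p, h) = p*(-2 + 3) = p*1 = p)
s(-1*124, -202) + 4191 = -1*124 + 4191 = -124 + 4191 = 4067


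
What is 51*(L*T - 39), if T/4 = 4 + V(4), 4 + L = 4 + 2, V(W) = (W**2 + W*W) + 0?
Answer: 12699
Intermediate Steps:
V(W) = 2*W**2 (V(W) = (W**2 + W**2) + 0 = 2*W**2 + 0 = 2*W**2)
L = 2 (L = -4 + (4 + 2) = -4 + 6 = 2)
T = 144 (T = 4*(4 + 2*4**2) = 4*(4 + 2*16) = 4*(4 + 32) = 4*36 = 144)
51*(L*T - 39) = 51*(2*144 - 39) = 51*(288 - 39) = 51*249 = 12699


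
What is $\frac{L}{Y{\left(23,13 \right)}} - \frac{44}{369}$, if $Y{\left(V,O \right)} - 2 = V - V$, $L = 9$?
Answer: $\frac{3233}{738} \approx 4.3808$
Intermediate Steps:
$Y{\left(V,O \right)} = 2$ ($Y{\left(V,O \right)} = 2 + \left(V - V\right) = 2 + 0 = 2$)
$\frac{L}{Y{\left(23,13 \right)}} - \frac{44}{369} = \frac{9}{2} - \frac{44}{369} = \frac{3233}{738}$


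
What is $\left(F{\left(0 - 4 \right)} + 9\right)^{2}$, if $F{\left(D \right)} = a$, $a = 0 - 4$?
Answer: $25$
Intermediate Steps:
$a = -4$
$F{\left(D \right)} = -4$
$\left(F{\left(0 - 4 \right)} + 9\right)^{2} = \left(-4 + 9\right)^{2} = 5^{2} = 25$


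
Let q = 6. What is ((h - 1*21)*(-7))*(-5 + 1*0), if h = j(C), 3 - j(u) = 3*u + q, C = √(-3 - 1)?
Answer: -840 - 210*I ≈ -840.0 - 210.0*I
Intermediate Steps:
C = 2*I (C = √(-4) = 2*I ≈ 2.0*I)
j(u) = -3 - 3*u (j(u) = 3 - (3*u + 6) = 3 - (6 + 3*u) = 3 + (-6 - 3*u) = -3 - 3*u)
h = -3 - 6*I ≈ -3.0 - 6.0*I
((h - 1*21)*(-7))*(-5 + 1*0) = (((-3 - 6*I) - 1*21)*(-7))*(-5 + 1*0) = (((-3 - 6*I) - 21)*(-7))*(-5 + 0) = ((-24 - 6*I)*(-7))*(-5) = (168 + 42*I)*(-5) = -840 - 210*I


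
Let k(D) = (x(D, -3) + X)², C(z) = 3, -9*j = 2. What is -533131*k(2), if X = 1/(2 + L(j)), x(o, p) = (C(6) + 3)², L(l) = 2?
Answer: -11209079275/16 ≈ -7.0057e+8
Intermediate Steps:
j = -2/9 (j = -⅑*2 = -2/9 ≈ -0.22222)
x(o, p) = 36 (x(o, p) = (3 + 3)² = 6² = 36)
X = ¼ (X = 1/(2 + 2) = 1/4 = ¼ ≈ 0.25000)
k(D) = 21025/16 (k(D) = (36 + ¼)² = (145/4)² = 21025/16)
-533131*k(2) = -533131*21025/16 = -11209079275/16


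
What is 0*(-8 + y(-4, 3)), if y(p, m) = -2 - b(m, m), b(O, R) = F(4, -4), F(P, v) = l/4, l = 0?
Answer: 0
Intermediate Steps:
F(P, v) = 0 (F(P, v) = 0/4 = 0*(¼) = 0)
b(O, R) = 0
y(p, m) = -2 (y(p, m) = -2 - 1*0 = -2 + 0 = -2)
0*(-8 + y(-4, 3)) = 0*(-8 - 2) = 0*(-10) = 0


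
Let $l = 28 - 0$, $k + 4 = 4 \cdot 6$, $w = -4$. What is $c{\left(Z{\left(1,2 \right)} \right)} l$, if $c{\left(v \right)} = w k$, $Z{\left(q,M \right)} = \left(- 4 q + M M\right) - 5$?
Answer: $-2240$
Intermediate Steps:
$k = 20$ ($k = -4 + 4 \cdot 6 = -4 + 24 = 20$)
$l = 28$ ($l = 28 + 0 = 28$)
$Z{\left(q,M \right)} = -5 + M^{2} - 4 q$ ($Z{\left(q,M \right)} = \left(- 4 q + M^{2}\right) - 5 = \left(M^{2} - 4 q\right) - 5 = -5 + M^{2} - 4 q$)
$c{\left(v \right)} = -80$ ($c{\left(v \right)} = \left(-4\right) 20 = -80$)
$c{\left(Z{\left(1,2 \right)} \right)} l = \left(-80\right) 28 = -2240$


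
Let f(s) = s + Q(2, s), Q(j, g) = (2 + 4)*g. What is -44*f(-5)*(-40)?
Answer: -61600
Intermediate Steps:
Q(j, g) = 6*g
f(s) = 7*s (f(s) = s + 6*s = 7*s)
-44*f(-5)*(-40) = -308*(-5)*(-40) = -44*(-35)*(-40) = 1540*(-40) = -61600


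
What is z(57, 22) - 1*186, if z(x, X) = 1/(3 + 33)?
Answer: -6695/36 ≈ -185.97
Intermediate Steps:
z(x, X) = 1/36
z(57, 22) - 1*186 = 1/36 - 1*186 = 1/36 - 186 = -6695/36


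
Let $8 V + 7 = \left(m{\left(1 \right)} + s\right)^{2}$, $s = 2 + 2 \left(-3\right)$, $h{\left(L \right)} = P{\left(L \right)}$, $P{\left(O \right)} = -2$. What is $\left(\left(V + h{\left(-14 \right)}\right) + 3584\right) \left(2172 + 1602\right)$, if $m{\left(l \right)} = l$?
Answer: $\frac{27038823}{2} \approx 1.3519 \cdot 10^{7}$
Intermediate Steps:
$h{\left(L \right)} = -2$
$s = -4$ ($s = 2 - 6 = -4$)
$V = \frac{1}{4}$ ($V = - \frac{7}{8} + \frac{\left(1 - 4\right)^{2}}{8} = - \frac{7}{8} + \frac{\left(-3\right)^{2}}{8} = - \frac{7}{8} + \frac{1}{8} \cdot 9 = - \frac{7}{8} + \frac{9}{8} = \frac{1}{4} \approx 0.25$)
$\left(\left(V + h{\left(-14 \right)}\right) + 3584\right) \left(2172 + 1602\right) = \left(\left(\frac{1}{4} - 2\right) + 3584\right) \left(2172 + 1602\right) = \left(- \frac{7}{4} + 3584\right) 3774 = \frac{14329}{4} \cdot 3774 = \frac{27038823}{2}$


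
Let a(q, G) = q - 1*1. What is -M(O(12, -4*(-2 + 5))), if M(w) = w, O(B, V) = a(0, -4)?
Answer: 1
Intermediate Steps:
a(q, G) = -1 + q (a(q, G) = q - 1 = -1 + q)
O(B, V) = -1 (O(B, V) = -1 + 0 = -1)
-M(O(12, -4*(-2 + 5))) = -1*(-1) = 1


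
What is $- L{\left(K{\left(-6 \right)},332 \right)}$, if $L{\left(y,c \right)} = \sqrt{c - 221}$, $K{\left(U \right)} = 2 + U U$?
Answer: $- \sqrt{111} \approx -10.536$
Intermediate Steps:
$K{\left(U \right)} = 2 + U^{2}$
$L{\left(y,c \right)} = \sqrt{-221 + c}$
$- L{\left(K{\left(-6 \right)},332 \right)} = - \sqrt{-221 + 332} = - \sqrt{111}$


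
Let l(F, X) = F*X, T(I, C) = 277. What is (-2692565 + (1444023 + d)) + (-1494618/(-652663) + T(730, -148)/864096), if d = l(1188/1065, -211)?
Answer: -250013559771053030423/200207038115040 ≈ -1.2488e+6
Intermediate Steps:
d = -83556/355 (d = (1188/1065)*(-211) = (1188*(1/1065))*(-211) = (396/355)*(-211) = -83556/355 ≈ -235.37)
(-2692565 + (1444023 + d)) + (-1494618/(-652663) + T(730, -148)/864096) = (-2692565 + (1444023 - 83556/355)) + (-1494618/(-652663) + 277/864096) = (-2692565 + 512544609/355) + (-1494618*(-1/652663) + 277*(1/864096)) = -443315966/355 + (1494618/652663 + 277/864096) = -443315966/355 + 1291674222979/563963487648 = -250013559771053030423/200207038115040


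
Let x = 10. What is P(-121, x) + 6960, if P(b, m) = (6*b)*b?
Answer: 94806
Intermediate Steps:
P(b, m) = 6*b²
P(-121, x) + 6960 = 6*(-121)² + 6960 = 6*14641 + 6960 = 87846 + 6960 = 94806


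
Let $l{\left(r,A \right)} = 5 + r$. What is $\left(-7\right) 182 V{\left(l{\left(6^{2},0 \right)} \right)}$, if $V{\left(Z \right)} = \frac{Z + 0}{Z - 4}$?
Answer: $- \frac{52234}{37} \approx -1411.7$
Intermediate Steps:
$V{\left(Z \right)} = \frac{Z}{-4 + Z}$
$\left(-7\right) 182 V{\left(l{\left(6^{2},0 \right)} \right)} = \left(-7\right) 182 \frac{5 + 6^{2}}{-4 + \left(5 + 6^{2}\right)} = - 1274 \frac{5 + 36}{-4 + \left(5 + 36\right)} = - 1274 \frac{41}{-4 + 41} = - 1274 \cdot \frac{41}{37} = - 1274 \cdot 41 \cdot \frac{1}{37} = \left(-1274\right) \frac{41}{37} = - \frac{52234}{37}$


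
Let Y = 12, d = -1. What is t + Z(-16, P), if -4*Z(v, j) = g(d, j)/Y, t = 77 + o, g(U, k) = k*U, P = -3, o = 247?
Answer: 5183/16 ≈ 323.94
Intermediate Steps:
g(U, k) = U*k
t = 324 (t = 77 + 247 = 324)
Z(v, j) = j/48 (Z(v, j) = -(-j)/(4*12) = -(-1)*j/48 = j/48)
t + Z(-16, P) = 324 + (1/48)*(-3) = 324 - 1/16 = 5183/16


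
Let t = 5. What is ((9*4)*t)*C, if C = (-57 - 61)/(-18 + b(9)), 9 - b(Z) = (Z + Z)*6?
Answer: 2360/13 ≈ 181.54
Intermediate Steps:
b(Z) = 9 - 12*Z (b(Z) = 9 - (Z + Z)*6 = 9 - 2*Z*6 = 9 - 12*Z)
C = 118/117 (C = (-57 - 61)/(-18 + (9 - 12*9)) = -118/(-18 + (9 - 108)) = -118/(-18 - 99) = -118/(-117) = -118*(-1/117) = 118/117 ≈ 1.0085)
((9*4)*t)*C = ((9*4)*5)*(118/117) = (36*5)*(118/117) = 180*(118/117) = 2360/13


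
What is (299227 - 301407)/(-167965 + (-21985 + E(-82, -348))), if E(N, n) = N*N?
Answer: 1090/91613 ≈ 0.011898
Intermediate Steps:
E(N, n) = N²
(299227 - 301407)/(-167965 + (-21985 + E(-82, -348))) = (299227 - 301407)/(-167965 + (-21985 + (-82)²)) = -2180/(-167965 + (-21985 + 6724)) = -2180/(-167965 - 15261) = -2180/(-183226) = -2180*(-1/183226) = 1090/91613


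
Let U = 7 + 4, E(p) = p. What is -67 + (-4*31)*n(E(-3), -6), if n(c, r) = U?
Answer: -1431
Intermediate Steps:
U = 11
n(c, r) = 11
-67 + (-4*31)*n(E(-3), -6) = -67 - 4*31*11 = -67 - 124*11 = -67 - 1364 = -1431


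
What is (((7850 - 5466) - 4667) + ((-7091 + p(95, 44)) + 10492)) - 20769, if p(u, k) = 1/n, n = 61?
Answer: -1198710/61 ≈ -19651.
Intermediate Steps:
p(u, k) = 1/61
(((7850 - 5466) - 4667) + ((-7091 + p(95, 44)) + 10492)) - 20769 = (((7850 - 5466) - 4667) + ((-7091 + 1/61) + 10492)) - 20769 = ((2384 - 4667) + (-432550/61 + 10492)) - 20769 = (-2283 + 207462/61) - 20769 = 68199/61 - 20769 = -1198710/61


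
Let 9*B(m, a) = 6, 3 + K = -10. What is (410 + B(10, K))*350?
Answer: 431200/3 ≈ 1.4373e+5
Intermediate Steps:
K = -13 (K = -3 - 10 = -13)
B(m, a) = ⅔ (B(m, a) = (⅑)*6 = ⅔)
(410 + B(10, K))*350 = (410 + ⅔)*350 = (1232/3)*350 = 431200/3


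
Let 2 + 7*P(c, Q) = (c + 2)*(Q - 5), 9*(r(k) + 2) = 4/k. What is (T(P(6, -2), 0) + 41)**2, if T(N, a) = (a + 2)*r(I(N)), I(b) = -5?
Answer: 2745649/2025 ≈ 1355.9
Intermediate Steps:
r(k) = -2 + 4/(9*k) (r(k) = -2 + (4/k)/9 = -2 + 4/(9*k))
P(c, Q) = -2/7 + (-5 + Q)*(2 + c)/7 (P(c, Q) = -2/7 + ((c + 2)*(Q - 5))/7 = -2/7 + ((2 + c)*(-5 + Q))/7 = -2/7 + ((-5 + Q)*(2 + c))/7 = -2/7 + (-5 + Q)*(2 + c)/7)
T(N, a) = -188/45 - 94*a/45 (T(N, a) = (a + 2)*(-2 + (4/9)/(-5)) = (2 + a)*(-2 + (4/9)*(-1/5)) = (2 + a)*(-2 - 4/45) = (2 + a)*(-94/45) = -188/45 - 94*a/45)
(T(P(6, -2), 0) + 41)**2 = ((-188/45 - 94/45*0) + 41)**2 = ((-188/45 + 0) + 41)**2 = (-188/45 + 41)**2 = (1657/45)**2 = 2745649/2025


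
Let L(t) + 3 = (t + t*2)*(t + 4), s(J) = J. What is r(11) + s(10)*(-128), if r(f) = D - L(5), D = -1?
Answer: -1413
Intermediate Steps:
L(t) = -3 + 3*t*(4 + t) (L(t) = -3 + (t + t*2)*(t + 4) = -3 + (t + 2*t)*(4 + t) = -3 + (3*t)*(4 + t) = -3 + 3*t*(4 + t))
r(f) = -133 (r(f) = -1 - (-3 + 3*5**2 + 12*5) = -1 - (-3 + 3*25 + 60) = -1 - (-3 + 75 + 60) = -1 - 1*132 = -1 - 132 = -133)
r(11) + s(10)*(-128) = -133 + 10*(-128) = -133 - 1280 = -1413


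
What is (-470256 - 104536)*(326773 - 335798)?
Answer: 5187497800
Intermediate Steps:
(-470256 - 104536)*(326773 - 335798) = -574792*(-9025) = 5187497800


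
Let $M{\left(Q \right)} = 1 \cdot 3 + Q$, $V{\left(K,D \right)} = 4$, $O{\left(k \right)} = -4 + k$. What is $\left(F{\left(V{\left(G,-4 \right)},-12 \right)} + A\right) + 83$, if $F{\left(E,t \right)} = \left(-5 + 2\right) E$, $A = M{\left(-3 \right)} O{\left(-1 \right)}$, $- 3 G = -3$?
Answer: $71$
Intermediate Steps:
$G = 1$ ($G = \left(- \frac{1}{3}\right) \left(-3\right) = 1$)
$M{\left(Q \right)} = 3 + Q$
$A = 0$ ($A = \left(3 - 3\right) \left(-4 - 1\right) = 0 \left(-5\right) = 0$)
$F{\left(E,t \right)} = - 3 E$
$\left(F{\left(V{\left(G,-4 \right)},-12 \right)} + A\right) + 83 = \left(\left(-3\right) 4 + 0\right) + 83 = \left(-12 + 0\right) + 83 = -12 + 83 = 71$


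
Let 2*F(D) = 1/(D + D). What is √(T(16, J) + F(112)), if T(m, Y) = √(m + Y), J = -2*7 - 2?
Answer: √7/56 ≈ 0.047246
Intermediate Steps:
F(D) = 1/(4*D) (F(D) = 1/(2*(D + D)) = 1/(2*((2*D))) = (1/(2*D))/2 = 1/(4*D))
J = -16 (J = -14 - 2 = -16)
T(m, Y) = √(Y + m)
√(T(16, J) + F(112)) = √(√(-16 + 16) + (¼)/112) = √(√0 + (¼)*(1/112)) = √(0 + 1/448) = √(1/448) = √7/56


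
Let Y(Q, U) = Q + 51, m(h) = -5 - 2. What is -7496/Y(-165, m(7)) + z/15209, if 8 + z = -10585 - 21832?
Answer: 55155107/866913 ≈ 63.622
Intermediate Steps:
m(h) = -7
z = -32425 (z = -8 + (-10585 - 21832) = -8 - 32417 = -32425)
Y(Q, U) = 51 + Q
-7496/Y(-165, m(7)) + z/15209 = -7496/(51 - 165) - 32425/15209 = -7496/(-114) - 32425*1/15209 = -7496*(-1/114) - 32425/15209 = 3748/57 - 32425/15209 = 55155107/866913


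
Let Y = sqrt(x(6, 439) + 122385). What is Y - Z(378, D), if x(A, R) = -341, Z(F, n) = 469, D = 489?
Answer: -469 + 2*sqrt(30511) ≈ -119.65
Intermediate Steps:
Y = 2*sqrt(30511) (Y = sqrt(-341 + 122385) = sqrt(122044) = 2*sqrt(30511) ≈ 349.35)
Y - Z(378, D) = 2*sqrt(30511) - 1*469 = 2*sqrt(30511) - 469 = -469 + 2*sqrt(30511)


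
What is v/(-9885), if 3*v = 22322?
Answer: -22322/29655 ≈ -0.75272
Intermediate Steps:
v = 22322/3 (v = (⅓)*22322 = 22322/3 ≈ 7440.7)
v/(-9885) = (22322/3)/(-9885) = (22322/3)*(-1/9885) = -22322/29655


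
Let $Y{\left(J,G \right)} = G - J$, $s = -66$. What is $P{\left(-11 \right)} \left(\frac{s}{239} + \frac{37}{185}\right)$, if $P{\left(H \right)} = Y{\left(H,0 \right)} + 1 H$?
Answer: $0$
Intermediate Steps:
$P{\left(H \right)} = 0$ ($P{\left(H \right)} = \left(0 - H\right) + 1 H = - H + H = 0$)
$P{\left(-11 \right)} \left(\frac{s}{239} + \frac{37}{185}\right) = 0 \left(- \frac{66}{239} + \frac{37}{185}\right) = 0 \left(\left(-66\right) \frac{1}{239} + 37 \cdot \frac{1}{185}\right) = 0 \left(- \frac{66}{239} + \frac{1}{5}\right) = 0 \left(- \frac{91}{1195}\right) = 0$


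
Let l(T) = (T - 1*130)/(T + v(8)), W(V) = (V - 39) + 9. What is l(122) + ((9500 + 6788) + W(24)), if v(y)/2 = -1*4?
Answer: 928070/57 ≈ 16282.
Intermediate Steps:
W(V) = -30 + V (W(V) = (-39 + V) + 9 = -30 + V)
v(y) = -8 (v(y) = 2*(-1*4) = 2*(-4) = -8)
l(T) = (-130 + T)/(-8 + T) (l(T) = (T - 1*130)/(T - 8) = (T - 130)/(-8 + T) = (-130 + T)/(-8 + T))
l(122) + ((9500 + 6788) + W(24)) = (-130 + 122)/(-8 + 122) + ((9500 + 6788) + (-30 + 24)) = -8/114 + (16288 - 6) = (1/114)*(-8) + 16282 = -4/57 + 16282 = 928070/57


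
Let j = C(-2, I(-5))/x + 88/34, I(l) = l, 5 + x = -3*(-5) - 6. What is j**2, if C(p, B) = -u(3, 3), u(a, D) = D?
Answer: 15625/4624 ≈ 3.3791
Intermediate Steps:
x = 4 (x = -5 + (-3*(-5) - 6) = -5 + (15 - 6) = -5 + 9 = 4)
C(p, B) = -3 (C(p, B) = -1*3 = -3)
j = 125/68 (j = -3/4 + 88/34 = -3*1/4 + 88*(1/34) = -3/4 + 44/17 = 125/68 ≈ 1.8382)
j**2 = (125/68)**2 = 15625/4624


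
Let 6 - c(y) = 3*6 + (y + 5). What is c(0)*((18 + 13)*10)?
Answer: -5270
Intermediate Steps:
c(y) = -17 - y (c(y) = 6 - (3*6 + (y + 5)) = 6 - (18 + (5 + y)) = 6 - (23 + y) = 6 + (-23 - y) = -17 - y)
c(0)*((18 + 13)*10) = (-17 - 1*0)*((18 + 13)*10) = (-17 + 0)*(31*10) = -17*310 = -5270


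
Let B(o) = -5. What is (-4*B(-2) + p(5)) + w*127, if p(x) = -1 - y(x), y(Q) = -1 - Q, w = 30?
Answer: 3835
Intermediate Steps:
p(x) = x (p(x) = -1 - (-1 - x) = -1 + (1 + x) = x)
(-4*B(-2) + p(5)) + w*127 = (-4*(-5) + 5) + 30*127 = (20 + 5) + 3810 = 25 + 3810 = 3835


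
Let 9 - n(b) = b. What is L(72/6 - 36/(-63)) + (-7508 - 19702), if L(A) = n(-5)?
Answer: -27196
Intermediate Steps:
n(b) = 9 - b
L(A) = 14 (L(A) = 9 - 1*(-5) = 9 + 5 = 14)
L(72/6 - 36/(-63)) + (-7508 - 19702) = 14 + (-7508 - 19702) = 14 - 27210 = -27196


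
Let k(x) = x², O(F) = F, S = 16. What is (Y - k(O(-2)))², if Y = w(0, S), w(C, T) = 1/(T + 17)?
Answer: 17161/1089 ≈ 15.758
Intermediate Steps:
w(C, T) = 1/(17 + T)
Y = 1/33 (Y = 1/(17 + 16) = 1/33 ≈ 0.030303)
(Y - k(O(-2)))² = (1/33 - 1*(-2)²)² = (1/33 - 1*4)² = (1/33 - 4)² = (-131/33)² = 17161/1089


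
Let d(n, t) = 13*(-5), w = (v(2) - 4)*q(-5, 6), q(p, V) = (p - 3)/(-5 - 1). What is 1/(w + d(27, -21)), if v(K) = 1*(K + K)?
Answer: -1/65 ≈ -0.015385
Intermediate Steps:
q(p, V) = 1/2 - p/6 (q(p, V) = (-3 + p)/(-6) = (-3 + p)*(-1/6) = 1/2 - p/6)
v(K) = 2*K (v(K) = 1*(2*K) = 2*K)
w = 0 (w = (2*2 - 4)*(1/2 - 1/6*(-5)) = (4 - 4)*(1/2 + 5/6) = 0*(4/3) = 0)
d(n, t) = -65
1/(w + d(27, -21)) = 1/(0 - 65) = 1/(-65) = -1/65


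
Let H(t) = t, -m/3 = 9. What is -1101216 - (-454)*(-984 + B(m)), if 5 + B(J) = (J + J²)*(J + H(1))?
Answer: -9836630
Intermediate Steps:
m = -27 (m = -3*9 = -27)
B(J) = -5 + (1 + J)*(J + J²) (B(J) = -5 + (J + J²)*(J + 1) = -5 + (J + J²)*(1 + J) = -5 + (1 + J)*(J + J²))
-1101216 - (-454)*(-984 + B(m)) = -1101216 - (-454)*(-984 + (-5 - 27 + (-27)³ + 2*(-27)²)) = -1101216 - (-454)*(-984 + (-5 - 27 - 19683 + 2*729)) = -1101216 - (-454)*(-984 + (-5 - 27 - 19683 + 1458)) = -1101216 - (-454)*(-984 - 18257) = -1101216 - (-454)*(-19241) = -1101216 - 1*8735414 = -1101216 - 8735414 = -9836630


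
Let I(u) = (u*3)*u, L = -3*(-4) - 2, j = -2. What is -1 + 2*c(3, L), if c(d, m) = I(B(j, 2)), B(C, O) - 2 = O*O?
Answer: 215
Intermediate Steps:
L = 10 (L = 12 - 2 = 10)
B(C, O) = 2 + O² (B(C, O) = 2 + O*O = 2 + O²)
I(u) = 3*u² (I(u) = (3*u)*u = 3*u²)
c(d, m) = 108 (c(d, m) = 3*(2 + 2²)² = 3*(2 + 4)² = 3*6² = 3*36 = 108)
-1 + 2*c(3, L) = -1 + 2*108 = -1 + 216 = 215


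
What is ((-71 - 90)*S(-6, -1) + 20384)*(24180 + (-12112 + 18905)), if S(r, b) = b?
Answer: 636340285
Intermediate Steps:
((-71 - 90)*S(-6, -1) + 20384)*(24180 + (-12112 + 18905)) = ((-71 - 90)*(-1) + 20384)*(24180 + (-12112 + 18905)) = (-161*(-1) + 20384)*(24180 + 6793) = (161 + 20384)*30973 = 20545*30973 = 636340285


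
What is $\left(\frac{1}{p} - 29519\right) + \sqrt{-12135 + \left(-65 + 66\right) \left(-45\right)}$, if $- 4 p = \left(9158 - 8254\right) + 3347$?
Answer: $- \frac{125485273}{4251} + 2 i \sqrt{3045} \approx -29519.0 + 110.36 i$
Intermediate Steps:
$p = - \frac{4251}{4}$ ($p = - \frac{\left(9158 - 8254\right) + 3347}{4} = - \frac{904 + 3347}{4} = \left(- \frac{1}{4}\right) 4251 = - \frac{4251}{4} \approx -1062.8$)
$\left(\frac{1}{p} - 29519\right) + \sqrt{-12135 + \left(-65 + 66\right) \left(-45\right)} = \left(\frac{1}{- \frac{4251}{4}} - 29519\right) + \sqrt{-12135 + \left(-65 + 66\right) \left(-45\right)} = \left(- \frac{4}{4251} - 29519\right) + \sqrt{-12135 + 1 \left(-45\right)} = - \frac{125485273}{4251} + \sqrt{-12135 - 45} = - \frac{125485273}{4251} + \sqrt{-12180} = - \frac{125485273}{4251} + 2 i \sqrt{3045}$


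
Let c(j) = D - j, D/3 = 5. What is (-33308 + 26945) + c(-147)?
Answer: -6201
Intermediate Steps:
D = 15 (D = 3*5 = 15)
c(j) = 15 - j
(-33308 + 26945) + c(-147) = (-33308 + 26945) + (15 - 1*(-147)) = -6363 + (15 + 147) = -6363 + 162 = -6201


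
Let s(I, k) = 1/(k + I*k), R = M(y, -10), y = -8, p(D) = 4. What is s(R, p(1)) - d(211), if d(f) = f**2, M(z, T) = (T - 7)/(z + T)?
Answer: -3116461/70 ≈ -44521.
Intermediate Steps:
M(z, T) = (-7 + T)/(T + z)
R = 17/18 (R = (-7 - 10)/(-10 - 8) = -17/(-18) = -1/18*(-17) = 17/18 ≈ 0.94444)
s(R, p(1)) - d(211) = 1/(4*(1 + 17/18)) - 1*211**2 = 1/(4*(35/18)) - 1*44521 = (1/4)*(18/35) - 44521 = 9/70 - 44521 = -3116461/70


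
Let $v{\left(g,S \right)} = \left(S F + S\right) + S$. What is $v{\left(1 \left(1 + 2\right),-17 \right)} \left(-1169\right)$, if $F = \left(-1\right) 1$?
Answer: $19873$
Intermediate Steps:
$F = -1$
$v{\left(g,S \right)} = S$ ($v{\left(g,S \right)} = \left(S \left(-1\right) + S\right) + S = \left(- S + S\right) + S = 0 + S = S$)
$v{\left(1 \left(1 + 2\right),-17 \right)} \left(-1169\right) = \left(-17\right) \left(-1169\right) = 19873$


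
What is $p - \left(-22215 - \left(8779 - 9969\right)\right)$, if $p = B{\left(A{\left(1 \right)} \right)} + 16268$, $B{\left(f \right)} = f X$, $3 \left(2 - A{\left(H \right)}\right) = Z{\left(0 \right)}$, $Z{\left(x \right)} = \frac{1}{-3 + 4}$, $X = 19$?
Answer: $\frac{111974}{3} \approx 37325.0$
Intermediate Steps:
$Z{\left(x \right)} = 1$ ($Z{\left(x \right)} = 1^{-1} = 1$)
$A{\left(H \right)} = \frac{5}{3}$ ($A{\left(H \right)} = 2 - \frac{1}{3} = \frac{5}{3}$)
$B{\left(f \right)} = 19 f$ ($B{\left(f \right)} = f 19 = 19 f$)
$p = \frac{48899}{3}$ ($p = 19 \cdot \frac{5}{3} + 16268 = \frac{95}{3} + 16268 = \frac{48899}{3} \approx 16300.0$)
$p - \left(-22215 - \left(8779 - 9969\right)\right) = \frac{48899}{3} - \left(-22215 - \left(8779 - 9969\right)\right) = \frac{48899}{3} - \left(-22215 - -1190\right) = \frac{48899}{3} - \left(-22215 + 1190\right) = \frac{48899}{3} - -21025 = \frac{48899}{3} + 21025 = \frac{111974}{3}$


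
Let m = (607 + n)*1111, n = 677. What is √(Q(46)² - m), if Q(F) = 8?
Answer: 2*I*√356615 ≈ 1194.3*I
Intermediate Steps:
m = 1426524 (m = (607 + 677)*1111 = 1284*1111 = 1426524)
√(Q(46)² - m) = √(8² - 1*1426524) = √(64 - 1426524) = √(-1426460) = 2*I*√356615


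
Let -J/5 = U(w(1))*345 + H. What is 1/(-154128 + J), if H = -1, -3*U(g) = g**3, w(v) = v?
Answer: -1/153548 ≈ -6.5126e-6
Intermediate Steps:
U(g) = -g**3/3
J = 580 (J = -5*(-1/3*1**3*345 - 1) = -5*(-1/3*1*345 - 1) = -5*(-1/3*345 - 1) = -5*(-115 - 1) = -5*(-116) = 580)
1/(-154128 + J) = 1/(-154128 + 580) = 1/(-153548) = -1/153548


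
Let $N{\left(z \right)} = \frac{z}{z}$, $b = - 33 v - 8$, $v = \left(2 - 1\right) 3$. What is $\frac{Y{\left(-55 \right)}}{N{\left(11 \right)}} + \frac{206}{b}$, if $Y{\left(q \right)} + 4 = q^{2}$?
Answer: $\frac{323041}{107} \approx 3019.1$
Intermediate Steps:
$v = 3$ ($v = 1 \cdot 3 = 3$)
$Y{\left(q \right)} = -4 + q^{2}$
$b = -107$ ($b = \left(-33\right) 3 - 8 = -99 - 8 = -107$)
$N{\left(z \right)} = 1$
$\frac{Y{\left(-55 \right)}}{N{\left(11 \right)}} + \frac{206}{b} = \frac{-4 + \left(-55\right)^{2}}{1} + \frac{206}{-107} = \left(-4 + 3025\right) 1 + 206 \left(- \frac{1}{107}\right) = 3021 \cdot 1 - \frac{206}{107} = 3021 - \frac{206}{107} = \frac{323041}{107}$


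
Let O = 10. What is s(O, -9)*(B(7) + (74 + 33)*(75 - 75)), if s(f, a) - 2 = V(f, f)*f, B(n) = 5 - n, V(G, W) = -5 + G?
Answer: -104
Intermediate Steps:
s(f, a) = 2 + f*(-5 + f) (s(f, a) = 2 + (-5 + f)*f = 2 + f*(-5 + f))
s(O, -9)*(B(7) + (74 + 33)*(75 - 75)) = (2 + 10*(-5 + 10))*((5 - 1*7) + (74 + 33)*(75 - 75)) = (2 + 10*5)*((5 - 7) + 107*0) = (2 + 50)*(-2 + 0) = 52*(-2) = -104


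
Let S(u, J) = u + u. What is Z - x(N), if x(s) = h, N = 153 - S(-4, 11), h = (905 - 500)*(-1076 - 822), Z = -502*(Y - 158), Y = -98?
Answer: 897202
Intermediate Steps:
S(u, J) = 2*u
Z = 128512 (Z = -502*(-98 - 158) = -502*(-256) = 128512)
h = -768690 (h = 405*(-1898) = -768690)
N = 161 (N = 153 - 2*(-4) = 153 - 1*(-8) = 153 + 8 = 161)
x(s) = -768690
Z - x(N) = 128512 - 1*(-768690) = 128512 + 768690 = 897202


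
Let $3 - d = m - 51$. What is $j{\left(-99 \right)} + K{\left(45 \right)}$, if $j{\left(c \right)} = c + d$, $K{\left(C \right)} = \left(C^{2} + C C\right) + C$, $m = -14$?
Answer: $4064$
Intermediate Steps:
$K{\left(C \right)} = C + 2 C^{2}$ ($K{\left(C \right)} = \left(C^{2} + C^{2}\right) + C = 2 C^{2} + C = C + 2 C^{2}$)
$d = 68$ ($d = 3 - \left(-14 - 51\right) = 3 - -65 = 3 + 65 = 68$)
$j{\left(c \right)} = 68 + c$ ($j{\left(c \right)} = c + 68 = 68 + c$)
$j{\left(-99 \right)} + K{\left(45 \right)} = \left(68 - 99\right) + 45 \left(1 + 2 \cdot 45\right) = -31 + 45 \left(1 + 90\right) = -31 + 45 \cdot 91 = -31 + 4095 = 4064$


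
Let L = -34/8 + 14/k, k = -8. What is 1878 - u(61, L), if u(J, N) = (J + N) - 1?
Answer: 1824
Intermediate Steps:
L = -6 (L = -34/8 + 14/(-8) = -34*1/8 + 14*(-1/8) = -17/4 - 7/4 = -6)
u(J, N) = -1 + J + N
1878 - u(61, L) = 1878 - (-1 + 61 - 6) = 1878 - 1*54 = 1878 - 54 = 1824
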